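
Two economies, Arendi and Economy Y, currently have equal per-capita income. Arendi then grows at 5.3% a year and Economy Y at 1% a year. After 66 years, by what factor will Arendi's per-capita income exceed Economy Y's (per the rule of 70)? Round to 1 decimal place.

Arendi pulls ahead at 4.3 pp per year, so the ratio doubles every 70/4.3 ≈ 16.28 years.
In 66 years that's 4.05 doublings: 2^4.05 ≈ 16.6.

roughly 16.6 times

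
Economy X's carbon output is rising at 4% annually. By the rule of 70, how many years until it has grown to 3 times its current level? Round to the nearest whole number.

roughly 28 years

At 4% it doubles every 70/4 ≈ 17.50 years.
Reaching 3× takes log₂(3) ≈ 1.58 doublings.
1.58 × 17.50 ≈ 28 years.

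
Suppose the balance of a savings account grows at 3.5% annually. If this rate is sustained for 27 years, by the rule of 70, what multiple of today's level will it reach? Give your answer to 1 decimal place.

about 2.5 times

Doubles every ≈ 20.00 years (70/3.5).
27 years is 1.35 doublings; 2^1.35 ≈ 2.5×.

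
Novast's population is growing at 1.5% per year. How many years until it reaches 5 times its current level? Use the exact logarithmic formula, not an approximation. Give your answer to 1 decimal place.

108.1 years

t = ln(5) / ln(1 + 0.015) = 1.6094 / 0.014889 ≈ 108.09.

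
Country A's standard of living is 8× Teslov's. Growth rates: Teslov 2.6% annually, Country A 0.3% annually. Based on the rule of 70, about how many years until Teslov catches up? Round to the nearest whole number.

≈ 91 years

What matters is the difference: 2.3 pp.
Rule of 70 on the gap: the ratio halves every 70/2.3 ≈ 30.43 years.
An 8× gap closes after 3 halvings: 3 × 30.43 ≈ 91 years.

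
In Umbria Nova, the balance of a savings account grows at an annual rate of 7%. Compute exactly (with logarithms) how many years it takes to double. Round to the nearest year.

t = ln(2) / ln(1 + 0.07) = 0.6931 / 0.067659 ≈ 10.24.
≈ 10 years.

10 years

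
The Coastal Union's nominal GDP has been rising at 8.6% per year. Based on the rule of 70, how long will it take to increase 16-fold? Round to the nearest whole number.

≈ 33 years

At 8.6% it doubles every 70/8.6 ≈ 8.14 years.
Getting to 16× needs 4 doublings: 4 × 8.14 ≈ 33 years.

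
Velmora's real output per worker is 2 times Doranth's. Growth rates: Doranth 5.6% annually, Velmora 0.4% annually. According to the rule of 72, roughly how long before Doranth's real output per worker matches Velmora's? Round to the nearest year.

14 years

What matters is the difference: 5.2 pp.
Rule of 72 on the gap: the ratio halves every 72/5.2 ≈ 13.85 years.
A 2 times gap closes after 1 halving: 1 × 13.85 ≈ 14 years.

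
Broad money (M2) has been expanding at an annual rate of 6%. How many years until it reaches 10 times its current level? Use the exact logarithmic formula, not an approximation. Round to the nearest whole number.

t = ln(10) / ln(1 + 0.06) = 2.3026 / 0.058269 ≈ 39.52.
≈ 40 years.

40 years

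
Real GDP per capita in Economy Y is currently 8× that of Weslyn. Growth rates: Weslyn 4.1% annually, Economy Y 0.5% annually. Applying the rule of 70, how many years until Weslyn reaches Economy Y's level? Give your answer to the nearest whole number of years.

The growth-rate gap is 4.1% − 0.5% = 3.6 percentage points.
So the ratio between them halves every 70/3.6 ≈ 19.44 years.
An 8× gap closes after 3 halvings: 3 × 19.44 ≈ 58 years.

58 years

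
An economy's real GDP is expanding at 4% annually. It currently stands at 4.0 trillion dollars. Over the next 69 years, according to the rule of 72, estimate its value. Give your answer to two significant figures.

approximately 57 trillion dollars

It doubles every 72/4 ≈ 18.00 years, so 69 years is 3.83 doublings.
2^3.83 ≈ 14.22; 4.0 × 14.22 ≈ 57 trillion dollars.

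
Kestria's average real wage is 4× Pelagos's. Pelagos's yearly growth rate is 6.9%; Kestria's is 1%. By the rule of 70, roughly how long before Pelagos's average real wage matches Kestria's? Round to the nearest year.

The growth-rate gap is 6.9% − 1% = 5.9 percentage points.
So the ratio between them halves every 70/5.9 ≈ 11.86 years.
A 4× gap closes after 2 halvings: 2 × 11.86 ≈ 24 years.

approximately 24 years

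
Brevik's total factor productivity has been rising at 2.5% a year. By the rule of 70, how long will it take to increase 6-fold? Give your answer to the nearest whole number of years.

≈ 72 years

Doubling time ≈ 70/2.5 = 28.00 years.
Reaching 6× takes log₂(6) ≈ 2.58 doublings.
2.58 × 28.00 ≈ 72 years.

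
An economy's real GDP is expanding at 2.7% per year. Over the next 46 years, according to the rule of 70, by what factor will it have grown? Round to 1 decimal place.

around 3.4 times

Doubling time ≈ 70/2.7 = 25.93 years.
46 years / 25.93 ≈ 1.77 doublings → factor 2^1.77 ≈ 3.4.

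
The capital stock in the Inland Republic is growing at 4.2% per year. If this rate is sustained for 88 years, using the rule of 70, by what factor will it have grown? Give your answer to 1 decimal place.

Doubles every ≈ 16.67 years (70/4.2).
88 years is 5.28 doublings; 2^5.28 ≈ 38.9×.

approximately 38.9 times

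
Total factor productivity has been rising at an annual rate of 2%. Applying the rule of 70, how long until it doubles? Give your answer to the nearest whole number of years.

70/2 ≈ 35.00, so it doubles roughly every 35 years.

around 35 years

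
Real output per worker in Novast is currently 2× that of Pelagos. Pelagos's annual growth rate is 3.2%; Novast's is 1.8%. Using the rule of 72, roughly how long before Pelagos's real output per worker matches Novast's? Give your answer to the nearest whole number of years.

approximately 51 years

Pelagos gains on Novast at 3.2% − 1.8% = 1.4 points a year.
At that relative rate the gap halves every 72/1.4 ≈ 51.43 years.
A 2× gap closes after 1 halving: 1 × 51.43 ≈ 51 years.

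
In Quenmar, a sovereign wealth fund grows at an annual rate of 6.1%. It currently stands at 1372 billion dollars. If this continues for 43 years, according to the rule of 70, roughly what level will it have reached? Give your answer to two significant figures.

around 18000 billion dollars

It doubles every 70/6.1 ≈ 11.48 years, so 43 years is 3.75 doublings.
2^3.75 ≈ 13.45; 1372 × 13.45 ≈ 18000 billion dollars.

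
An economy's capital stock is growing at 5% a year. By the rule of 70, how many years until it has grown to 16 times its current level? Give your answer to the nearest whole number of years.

One doubling takes 70/5 = 14.00 years.
16 = 2^4, so 4 doublings → 56 years.

≈ 56 years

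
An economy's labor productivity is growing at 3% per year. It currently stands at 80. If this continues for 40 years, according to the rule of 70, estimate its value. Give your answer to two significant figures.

Doubling time ≈ 70/3 = 23.33 years.
40 years is 40/23.33 ≈ 1.71 doublings, a factor of 2^1.71 ≈ 3.27.
80 × 3.27 ≈ 260.

about 260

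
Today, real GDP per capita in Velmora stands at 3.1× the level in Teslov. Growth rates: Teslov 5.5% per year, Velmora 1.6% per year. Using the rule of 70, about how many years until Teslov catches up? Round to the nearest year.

What matters is the difference: 3.9 pp.
Rule of 70 on the gap: the ratio halves every 70/3.9 ≈ 17.95 years.
A 3.1× gap takes log₂(3.1) ≈ 1.63 halvings to close: 1.63 × 17.95 ≈ 29 years.

roughly 29 years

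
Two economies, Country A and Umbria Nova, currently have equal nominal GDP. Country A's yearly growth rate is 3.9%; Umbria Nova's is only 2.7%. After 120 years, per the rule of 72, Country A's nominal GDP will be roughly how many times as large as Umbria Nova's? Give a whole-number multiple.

approximately 4 times

Country A pulls ahead at 1.2 pp per year, so the ratio doubles every 72/1.2 ≈ 60.00 years.
In 120 years that's 2.00 doublings: 2^2.00 ≈ 4.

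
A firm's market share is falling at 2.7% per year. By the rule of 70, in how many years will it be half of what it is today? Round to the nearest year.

Halving time ≈ 70 / 2.7 = 25.93 → 26 years.

≈ 26 years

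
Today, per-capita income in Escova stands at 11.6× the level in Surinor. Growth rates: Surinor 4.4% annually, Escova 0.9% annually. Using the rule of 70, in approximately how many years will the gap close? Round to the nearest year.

Surinor gains on Escova at 4.4% − 0.9% = 3.5 points a year.
At that relative rate the gap halves every 70/3.5 ≈ 20.00 years.
An 11.6× gap takes log₂(11.6) ≈ 3.54 halvings to close: 3.54 × 20.00 ≈ 71 years.

around 71 years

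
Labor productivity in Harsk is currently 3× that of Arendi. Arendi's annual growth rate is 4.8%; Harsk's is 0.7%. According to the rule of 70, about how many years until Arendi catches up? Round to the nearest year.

roughly 27 years

What matters is the difference: 4.1 pp.
Rule of 70 on the gap: the ratio halves every 70/4.1 ≈ 17.07 years.
A 3× gap takes log₂(3) ≈ 1.58 halvings to close: 1.58 × 17.07 ≈ 27 years.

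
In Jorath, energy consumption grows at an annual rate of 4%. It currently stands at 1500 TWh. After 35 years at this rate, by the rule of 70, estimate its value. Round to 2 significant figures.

It doubles every 70/4 ≈ 17.50 years, so 35 years is 2.00 doublings.
2^2.00 ≈ 4.00; 1500 × 4.00 ≈ 6000 TWh.

≈ 6000 TWh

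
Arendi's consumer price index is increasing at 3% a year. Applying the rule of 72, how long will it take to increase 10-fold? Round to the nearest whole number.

about 80 years

At 3% it doubles every 72/3 ≈ 24.00 years.
Reaching 10× takes log₂(10) ≈ 3.32 doublings.
3.32 × 24.00 ≈ 80 years.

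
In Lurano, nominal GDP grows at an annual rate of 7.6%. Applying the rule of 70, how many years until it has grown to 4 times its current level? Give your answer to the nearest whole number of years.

At 7.6% it doubles every 70/7.6 ≈ 9.21 years.
Getting to 4× needs 2 doublings: 2 × 9.21 ≈ 18 years.

18 years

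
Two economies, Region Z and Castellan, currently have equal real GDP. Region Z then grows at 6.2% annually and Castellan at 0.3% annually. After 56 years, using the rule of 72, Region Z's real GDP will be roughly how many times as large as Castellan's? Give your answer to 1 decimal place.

roughly 24.1 times

Region Z pulls ahead at 5.9 pp per year, so the ratio doubles every 72/5.9 ≈ 12.20 years.
In 56 years that's 4.59 doublings: 2^4.59 ≈ 24.1.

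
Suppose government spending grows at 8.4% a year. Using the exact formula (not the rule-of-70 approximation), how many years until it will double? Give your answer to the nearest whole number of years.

t = ln(2) / ln(1 + 0.084) = 0.6931 / 0.080658 ≈ 8.59.
≈ 9 years.

9 years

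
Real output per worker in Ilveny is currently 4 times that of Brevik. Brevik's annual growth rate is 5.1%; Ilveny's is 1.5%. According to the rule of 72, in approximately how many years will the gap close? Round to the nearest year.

Brevik gains on Ilveny at 5.1% − 1.5% = 3.6 points a year.
At that relative rate the gap halves every 72/3.6 ≈ 20.00 years.
A 4 times gap closes after 2 halvings: 2 × 20.00 ≈ 40 years.

≈ 40 years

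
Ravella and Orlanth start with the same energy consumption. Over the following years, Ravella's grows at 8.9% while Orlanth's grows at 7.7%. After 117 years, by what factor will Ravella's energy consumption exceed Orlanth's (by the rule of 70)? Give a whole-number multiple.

about 4 times

Only the 1.2-point difference matters.
70/1.2 ≈ 58.33 years per doubling of the ratio; 117 years gives 2.01 doublings, so ≈ 4×.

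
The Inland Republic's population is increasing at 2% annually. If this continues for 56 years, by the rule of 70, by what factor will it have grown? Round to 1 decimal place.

about 3.0 times

Doubles every ≈ 35.00 years (70/2).
56 years is 1.60 doublings; 2^1.60 ≈ 3.0×.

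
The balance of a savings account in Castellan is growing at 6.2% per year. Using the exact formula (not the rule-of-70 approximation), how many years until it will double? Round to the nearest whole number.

t = ln(2) / ln(1 + 0.062) = 0.6931 / 0.060154 ≈ 11.52.
≈ 12 years.

12 years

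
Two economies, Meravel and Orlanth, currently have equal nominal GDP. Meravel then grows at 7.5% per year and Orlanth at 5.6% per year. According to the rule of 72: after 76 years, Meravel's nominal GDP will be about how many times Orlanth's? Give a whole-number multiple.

≈ 4 times

Meravel pulls ahead at 1.9 pp per year, so the ratio doubles every 72/1.9 ≈ 37.89 years.
In 76 years that's 2.01 doublings: 2^2.01 ≈ 4.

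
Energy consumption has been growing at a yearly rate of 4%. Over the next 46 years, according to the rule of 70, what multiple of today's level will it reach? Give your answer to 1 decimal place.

≈ 6.2 times

Doubling time ≈ 70/4 = 17.50 years.
46 years / 17.50 ≈ 2.63 doublings → factor 2^2.63 ≈ 6.2.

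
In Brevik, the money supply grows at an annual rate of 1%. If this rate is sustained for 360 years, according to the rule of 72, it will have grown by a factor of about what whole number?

72/1 ≈ 72.00 years per doubling.
360 years fits 5 doublings: 2^5 = 32.

around 32 times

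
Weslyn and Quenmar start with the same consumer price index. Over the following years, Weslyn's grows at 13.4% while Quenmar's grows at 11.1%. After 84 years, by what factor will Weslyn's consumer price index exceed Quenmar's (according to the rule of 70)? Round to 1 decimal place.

Weslyn pulls ahead at 2.3 pp per year, so the ratio doubles every 70/2.3 ≈ 30.43 years.
In 84 years that's 2.76 doublings: 2^2.76 ≈ 6.8.

approximately 6.8 times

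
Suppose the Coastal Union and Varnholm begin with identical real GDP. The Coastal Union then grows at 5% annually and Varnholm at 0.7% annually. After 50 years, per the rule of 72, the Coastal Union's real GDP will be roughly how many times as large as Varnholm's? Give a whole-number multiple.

roughly 8 times

the Coastal Union pulls ahead at 4.3 pp per year, so the ratio doubles every 72/4.3 ≈ 16.74 years.
In 50 years that's 2.99 doublings: 2^2.99 ≈ 8.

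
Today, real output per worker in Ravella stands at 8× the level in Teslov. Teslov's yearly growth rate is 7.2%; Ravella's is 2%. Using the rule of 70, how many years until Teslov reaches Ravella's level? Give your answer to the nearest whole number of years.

Teslov gains on Ravella at 7.2% − 2% = 5.2 points a year.
At that relative rate the gap halves every 70/5.2 ≈ 13.46 years.
An 8× gap closes after 3 halvings: 3 × 13.46 ≈ 40 years.

approximately 40 years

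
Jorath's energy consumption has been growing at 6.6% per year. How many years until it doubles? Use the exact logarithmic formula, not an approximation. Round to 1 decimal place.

10.8 years

t = ln(2) / ln(1 + 0.066) = 0.6931 / 0.063913 ≈ 10.84.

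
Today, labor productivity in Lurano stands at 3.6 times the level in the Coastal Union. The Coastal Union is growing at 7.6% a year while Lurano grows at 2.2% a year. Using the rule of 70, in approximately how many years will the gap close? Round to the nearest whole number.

the Coastal Union gains on Lurano at 7.6% − 2.2% = 5.4 points a year.
At that relative rate the gap halves every 70/5.4 ≈ 12.96 years.
A 3.6 times gap takes log₂(3.6) ≈ 1.85 halvings to close: 1.85 × 12.96 ≈ 24 years.

around 24 years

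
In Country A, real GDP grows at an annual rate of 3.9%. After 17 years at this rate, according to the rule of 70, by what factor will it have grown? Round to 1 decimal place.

approximately 1.9 times

Doubles every ≈ 17.95 years (70/3.9).
17 years is 0.95 doublings; 2^0.95 ≈ 1.9×.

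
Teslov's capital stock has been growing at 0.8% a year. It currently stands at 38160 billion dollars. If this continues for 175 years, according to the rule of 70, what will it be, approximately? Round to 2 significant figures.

150000 billion dollars

It doubles every 70/0.8 ≈ 87.50 years, so 175 years is 2.00 doublings.
2^2.00 ≈ 4.00; 38160 × 4.00 ≈ 150000 billion dollars.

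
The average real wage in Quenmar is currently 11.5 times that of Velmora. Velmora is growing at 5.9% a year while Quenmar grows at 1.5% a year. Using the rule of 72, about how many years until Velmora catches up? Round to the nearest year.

Velmora gains on Quenmar at 5.9% − 1.5% = 4.4 points a year.
At that relative rate the gap halves every 72/4.4 ≈ 16.36 years.
An 11.5 times gap takes log₂(11.5) ≈ 3.52 halvings to close: 3.52 × 16.36 ≈ 58 years.

roughly 58 years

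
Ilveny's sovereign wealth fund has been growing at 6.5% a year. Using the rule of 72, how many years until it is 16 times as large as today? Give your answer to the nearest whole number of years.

At 6.5% it doubles every 72/6.5 ≈ 11.08 years.
16 = 2^4, so 4 doublings → 44 years.

around 44 years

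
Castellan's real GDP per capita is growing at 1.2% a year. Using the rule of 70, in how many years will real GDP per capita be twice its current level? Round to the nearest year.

around 58 years

At 1.2%, doubling takes about 70/1.2 = 58.33 years.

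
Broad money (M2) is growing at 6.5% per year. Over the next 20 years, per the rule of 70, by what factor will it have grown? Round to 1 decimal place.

about 3.6 times

Doubles every ≈ 10.77 years (70/6.5).
20 years is 1.86 doublings; 2^1.86 ≈ 3.6×.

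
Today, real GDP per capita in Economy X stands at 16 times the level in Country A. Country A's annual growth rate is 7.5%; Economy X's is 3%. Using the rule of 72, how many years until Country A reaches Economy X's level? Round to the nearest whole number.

about 64 years

The growth-rate gap is 7.5% − 3% = 4.5 percentage points.
So the ratio between them halves every 72/4.5 ≈ 16.00 years.
A 16 times gap closes after 4 halvings: 4 × 16.00 ≈ 64 years.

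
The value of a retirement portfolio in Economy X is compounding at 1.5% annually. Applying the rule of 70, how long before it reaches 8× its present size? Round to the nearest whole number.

≈ 140 years

At 1.5% it doubles every 70/1.5 ≈ 46.67 years.
8 = 2^3, so 3 doublings → 140 years.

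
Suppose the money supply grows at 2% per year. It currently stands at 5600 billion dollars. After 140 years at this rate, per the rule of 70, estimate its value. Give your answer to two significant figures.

Doubling time ≈ 70/2 = 35.00 years.
140 years is 140/35.00 ≈ 4.00 doublings, a factor of 2^4.00 ≈ 16.00.
5600 × 16.00 ≈ 90000 billion dollars.

approximately 90000 billion dollars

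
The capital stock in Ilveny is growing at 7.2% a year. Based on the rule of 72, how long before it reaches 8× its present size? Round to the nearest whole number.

around 30 years

Doubling time ≈ 72/7.2 = 10.00 years.
8× is 3 doublings, so 3 × 10.00 ≈ 30 years.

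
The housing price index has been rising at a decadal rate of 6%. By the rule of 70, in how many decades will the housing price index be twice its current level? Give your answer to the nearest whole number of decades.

At 6%, doubling takes about 70/6 = 11.67 decades.

≈ 12 decades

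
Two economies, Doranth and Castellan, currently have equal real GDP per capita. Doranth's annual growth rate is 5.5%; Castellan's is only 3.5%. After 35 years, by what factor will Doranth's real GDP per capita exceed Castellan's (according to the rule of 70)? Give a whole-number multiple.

Rate gap = 5.5% − 3.5% = 2 points.
The ratio doubles every 70/2 ≈ 35.00 years.
35/35.00 ≈ 1.00 doublings → ratio ≈ 2^1.00 ≈ 2.

about 2 times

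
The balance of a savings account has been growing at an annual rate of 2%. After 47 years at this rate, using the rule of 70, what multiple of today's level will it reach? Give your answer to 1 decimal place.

roughly 2.5 times

Doubling time ≈ 70/2 = 35.00 years.
47 years / 35.00 ≈ 1.34 doublings → factor 2^1.34 ≈ 2.5.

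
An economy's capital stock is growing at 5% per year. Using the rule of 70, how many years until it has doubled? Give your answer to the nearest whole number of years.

about 14 years

70/5 ≈ 14.00, so it doubles roughly every 14 years.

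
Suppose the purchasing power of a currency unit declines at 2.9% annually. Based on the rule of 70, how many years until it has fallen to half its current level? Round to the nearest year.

around 24 years

The rule works in reverse for decay: 70/2.9 ≈ 24.14 years to halve.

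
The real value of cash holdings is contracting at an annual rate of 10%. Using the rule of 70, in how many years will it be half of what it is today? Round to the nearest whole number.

approximately 7 years

Falling at 10%, it halves about every 70/10 = 7.00 years.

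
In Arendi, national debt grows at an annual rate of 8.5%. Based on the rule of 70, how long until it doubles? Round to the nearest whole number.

At 8.5%, doubling takes about 70/8.5 = 8.24 years.

approximately 8 years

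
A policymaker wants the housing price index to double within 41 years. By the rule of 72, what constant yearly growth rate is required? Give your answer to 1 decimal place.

72 / 41 ≈ 1.76, so about 1.8% per year.

1.8% per year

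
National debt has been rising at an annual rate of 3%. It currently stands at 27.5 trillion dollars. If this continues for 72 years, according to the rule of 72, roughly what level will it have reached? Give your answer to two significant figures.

approximately 220 trillion dollars

It doubles every 72/3 ≈ 24.00 years, so 72 years is 3.00 doublings.
2^3.00 ≈ 8.00; 27.5 × 8.00 ≈ 220 trillion dollars.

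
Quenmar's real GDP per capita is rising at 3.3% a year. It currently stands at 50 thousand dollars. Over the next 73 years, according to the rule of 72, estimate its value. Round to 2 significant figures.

about 510 thousand dollars

Doubling time ≈ 72/3.3 = 21.82 years.
73 years is 73/21.82 ≈ 3.35 doublings, a factor of 2^3.35 ≈ 10.20.
50 × 10.20 ≈ 510 thousand dollars.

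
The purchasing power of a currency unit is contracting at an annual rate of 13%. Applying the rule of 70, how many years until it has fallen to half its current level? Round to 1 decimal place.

The rule works in reverse for decay: 70/13 ≈ 5.38 years to halve.

about 5.4 years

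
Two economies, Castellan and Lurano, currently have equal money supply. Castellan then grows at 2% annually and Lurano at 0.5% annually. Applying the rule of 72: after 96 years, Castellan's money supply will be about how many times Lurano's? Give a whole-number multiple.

around 4 times

Castellan pulls ahead at 1.5 pp per year, so the ratio doubles every 72/1.5 ≈ 48.00 years.
In 96 years that's 2.00 doublings: 2^2.00 ≈ 4.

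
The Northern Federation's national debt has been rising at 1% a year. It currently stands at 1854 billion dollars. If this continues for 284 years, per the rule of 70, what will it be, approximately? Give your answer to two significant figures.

roughly 31000 billion dollars

It doubles every 70/1 ≈ 70.00 years, so 284 years is 4.06 doublings.
2^4.06 ≈ 16.68; 1854 × 16.68 ≈ 31000 billion dollars.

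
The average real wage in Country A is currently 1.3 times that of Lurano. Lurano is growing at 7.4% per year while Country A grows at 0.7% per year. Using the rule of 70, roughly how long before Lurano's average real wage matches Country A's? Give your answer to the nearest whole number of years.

≈ 4 years

What matters is the difference: 6.7 pp.
Rule of 70 on the gap: the ratio halves every 70/6.7 ≈ 10.45 years.
A 1.3 times gap takes log₂(1.3) ≈ 0.38 halvings to close: 0.38 × 10.45 ≈ 4 years.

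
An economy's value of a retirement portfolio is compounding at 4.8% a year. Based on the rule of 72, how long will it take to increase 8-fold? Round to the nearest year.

about 45 years

At 4.8% it doubles every 72/4.8 ≈ 15.00 years.
8 = 2^3, so 3 doublings → 45 years.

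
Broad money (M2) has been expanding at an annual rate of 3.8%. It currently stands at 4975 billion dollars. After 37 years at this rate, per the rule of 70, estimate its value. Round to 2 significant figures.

Doubling time ≈ 70/3.8 = 18.42 years.
37 years is 37/18.42 ≈ 2.01 doublings, a factor of 2^2.01 ≈ 4.03.
4975 × 4.03 ≈ 20000 billion dollars.

roughly 20000 billion dollars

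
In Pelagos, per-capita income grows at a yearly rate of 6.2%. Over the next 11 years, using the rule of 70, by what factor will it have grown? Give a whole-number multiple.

At 6.2% one doubling takes ≈ 11.29 years; 11 years is 1 of them, so ×2.

about 2 times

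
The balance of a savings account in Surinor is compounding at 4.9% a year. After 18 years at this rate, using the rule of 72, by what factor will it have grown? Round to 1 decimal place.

Doubling time ≈ 72/4.9 = 14.69 years.
18 years / 14.69 ≈ 1.23 doublings → factor 2^1.23 ≈ 2.3.

around 2.3 times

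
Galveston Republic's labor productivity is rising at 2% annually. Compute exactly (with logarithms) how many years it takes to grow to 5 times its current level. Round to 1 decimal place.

81.3 years

t = ln(5) / ln(1 + 0.02) = 1.6094 / 0.019803 ≈ 81.27.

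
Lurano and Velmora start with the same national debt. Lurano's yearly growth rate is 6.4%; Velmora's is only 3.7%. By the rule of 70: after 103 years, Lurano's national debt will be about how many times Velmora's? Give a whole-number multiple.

roughly 16 times

Only the 2.7-point difference matters.
70/2.7 ≈ 25.93 years per doubling of the ratio; 103 years gives 3.97 doublings, so ≈ 16×.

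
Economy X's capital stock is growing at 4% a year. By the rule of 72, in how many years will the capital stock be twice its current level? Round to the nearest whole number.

Doubling time ≈ 72 / 4 = 18.00 years.

roughly 18 years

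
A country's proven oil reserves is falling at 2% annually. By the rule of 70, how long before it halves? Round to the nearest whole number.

Halving time ≈ 70 / 2 = 35.00 → 35 years.

≈ 35 years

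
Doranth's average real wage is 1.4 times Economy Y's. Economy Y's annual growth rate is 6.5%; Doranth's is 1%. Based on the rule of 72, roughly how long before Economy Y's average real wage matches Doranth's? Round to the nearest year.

around 6 years

The growth-rate gap is 6.5% − 1% = 5.5 percentage points.
So the ratio between them halves every 72/5.5 ≈ 13.09 years.
A 1.4 times gap takes log₂(1.4) ≈ 0.49 halvings to close: 0.49 × 13.09 ≈ 6 years.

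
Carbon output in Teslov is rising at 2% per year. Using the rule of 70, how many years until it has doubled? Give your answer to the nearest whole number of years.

Doubling time ≈ 70 / 2 = 35.00 years.

approximately 35 years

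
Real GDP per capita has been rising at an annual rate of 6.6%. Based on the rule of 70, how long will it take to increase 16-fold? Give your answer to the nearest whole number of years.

Doubling time ≈ 70/6.6 = 10.61 years.
16× is 4 doublings, so 4 × 10.61 ≈ 42 years.

approximately 42 years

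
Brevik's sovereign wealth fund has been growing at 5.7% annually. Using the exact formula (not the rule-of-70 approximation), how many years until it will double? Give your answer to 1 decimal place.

t = ln(2) / ln(1 + 0.057) = 0.6931 / 0.055435 ≈ 12.50.

12.5 years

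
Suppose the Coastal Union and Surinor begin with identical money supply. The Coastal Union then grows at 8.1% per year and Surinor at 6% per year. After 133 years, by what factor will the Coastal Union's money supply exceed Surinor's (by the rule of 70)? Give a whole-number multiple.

the Coastal Union pulls ahead at 2.1 pp per year, so the ratio doubles every 70/2.1 ≈ 33.33 years.
In 133 years that's 3.99 doublings: 2^3.99 ≈ 16.

roughly 16 times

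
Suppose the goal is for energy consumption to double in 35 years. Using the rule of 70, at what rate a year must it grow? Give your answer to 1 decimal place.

70 / 35 ≈ 2.00, so about 2.0% a year.

around 2.0% a year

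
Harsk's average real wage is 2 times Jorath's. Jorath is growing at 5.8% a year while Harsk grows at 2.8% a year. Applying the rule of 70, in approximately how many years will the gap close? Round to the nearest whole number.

Jorath gains on Harsk at 5.8% − 2.8% = 3 points a year.
At that relative rate the gap halves every 70/3 ≈ 23.33 years.
A 2 times gap closes after 1 halving: 1 × 23.33 ≈ 23 years.

roughly 23 years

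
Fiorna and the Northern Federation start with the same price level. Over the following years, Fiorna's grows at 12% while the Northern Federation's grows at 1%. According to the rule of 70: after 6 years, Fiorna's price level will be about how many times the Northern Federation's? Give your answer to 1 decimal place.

roughly 1.9 times

Rate gap = 12% − 1% = 11 points.
The ratio doubles every 70/11 ≈ 6.36 years.
6/6.36 ≈ 0.94 doublings → ratio ≈ 2^0.94 ≈ 1.9.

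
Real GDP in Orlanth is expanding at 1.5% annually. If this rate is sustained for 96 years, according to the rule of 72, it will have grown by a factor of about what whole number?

Doubling time ≈ 72/1.5 = 48.00 years.
96/48.00 ≈ 2 doublings, so about 2^2 = 4×.

about 4 times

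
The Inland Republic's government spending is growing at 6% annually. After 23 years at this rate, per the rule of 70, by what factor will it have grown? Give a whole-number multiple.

4 times

Doubling time ≈ 70/6 = 11.67 years.
23/11.67 ≈ 2 doublings, so about 2^2 = 4×.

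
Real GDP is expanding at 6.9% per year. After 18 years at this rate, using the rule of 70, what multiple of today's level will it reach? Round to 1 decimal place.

Doubles every ≈ 10.14 years (70/6.9).
18 years is 1.78 doublings; 2^1.78 ≈ 3.4×.

≈ 3.4 times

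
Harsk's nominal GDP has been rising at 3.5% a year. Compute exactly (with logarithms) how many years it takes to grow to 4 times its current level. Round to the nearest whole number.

40 years

t = ln(4) / ln(1 + 0.035) = 1.3863 / 0.034401 ≈ 40.30.
≈ 40 years.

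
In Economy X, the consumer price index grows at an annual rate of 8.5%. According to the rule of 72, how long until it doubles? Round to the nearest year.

roughly 8 years

At 8.5%, doubling takes about 72/8.5 = 8.47 years.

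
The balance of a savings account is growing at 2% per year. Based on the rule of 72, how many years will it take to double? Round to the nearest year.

roughly 36 years

At 2%, doubling takes about 72/2 = 36.00 years.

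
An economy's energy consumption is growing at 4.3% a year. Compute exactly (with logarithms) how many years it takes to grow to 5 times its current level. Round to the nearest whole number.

38 years

t = ln(5) / ln(1 + 0.043) = 1.6094 / 0.042101 ≈ 38.23.
≈ 38 years.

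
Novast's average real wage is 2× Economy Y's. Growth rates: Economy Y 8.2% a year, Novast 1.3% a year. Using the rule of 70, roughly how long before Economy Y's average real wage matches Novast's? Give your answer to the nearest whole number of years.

Economy Y gains on Novast at 8.2% − 1.3% = 6.9 points a year.
At that relative rate the gap halves every 70/6.9 ≈ 10.14 years.
A 2× gap closes after 1 halving: 1 × 10.14 ≈ 10 years.

roughly 10 years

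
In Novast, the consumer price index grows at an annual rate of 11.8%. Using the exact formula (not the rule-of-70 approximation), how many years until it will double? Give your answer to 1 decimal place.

t = ln(2) / ln(1 + 0.118) = 0.6931 / 0.111541 ≈ 6.21.

6.2 years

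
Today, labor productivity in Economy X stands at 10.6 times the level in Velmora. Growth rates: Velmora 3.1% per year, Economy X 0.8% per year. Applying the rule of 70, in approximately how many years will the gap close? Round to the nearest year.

roughly 104 years

Velmora gains on Economy X at 3.1% − 0.8% = 2.3 points a year.
At that relative rate the gap halves every 70/2.3 ≈ 30.43 years.
A 10.6 times gap takes log₂(10.6) ≈ 3.41 halvings to close: 3.41 × 30.43 ≈ 104 years.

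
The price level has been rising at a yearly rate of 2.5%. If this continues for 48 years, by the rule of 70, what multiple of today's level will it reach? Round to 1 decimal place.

≈ 3.3 times

Doubles every ≈ 28.00 years (70/2.5).
48 years is 1.71 doublings; 2^1.71 ≈ 3.3×.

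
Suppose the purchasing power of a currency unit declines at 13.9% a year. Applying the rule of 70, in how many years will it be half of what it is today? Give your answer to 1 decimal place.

Falling at 13.9%, it halves about every 70/13.9 = 5.04 years.

roughly 5.0 years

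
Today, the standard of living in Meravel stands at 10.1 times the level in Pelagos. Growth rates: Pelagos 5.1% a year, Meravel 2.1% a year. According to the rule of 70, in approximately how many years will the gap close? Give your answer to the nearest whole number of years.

Pelagos gains on Meravel at 5.1% − 2.1% = 3 points a year.
At that relative rate the gap halves every 70/3 ≈ 23.33 years.
A 10.1 times gap takes log₂(10.1) ≈ 3.34 halvings to close: 3.34 × 23.33 ≈ 78 years.

around 78 years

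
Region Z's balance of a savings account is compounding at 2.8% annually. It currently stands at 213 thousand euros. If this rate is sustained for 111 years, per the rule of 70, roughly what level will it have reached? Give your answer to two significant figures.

It doubles every 70/2.8 ≈ 25.00 years, so 111 years is 4.44 doublings.
2^4.44 ≈ 21.71; 213 × 21.71 ≈ 4600 thousand euros.

roughly 4600 thousand euros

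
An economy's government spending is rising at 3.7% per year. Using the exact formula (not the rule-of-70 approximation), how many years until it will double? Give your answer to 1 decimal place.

t = ln(2) / ln(1 + 0.037) = 0.6931 / 0.036332 ≈ 19.08.

19.1 years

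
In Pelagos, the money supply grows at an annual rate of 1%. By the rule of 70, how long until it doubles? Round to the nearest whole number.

Doubling time ≈ 70 / 1 = 70.00 years.

≈ 70 years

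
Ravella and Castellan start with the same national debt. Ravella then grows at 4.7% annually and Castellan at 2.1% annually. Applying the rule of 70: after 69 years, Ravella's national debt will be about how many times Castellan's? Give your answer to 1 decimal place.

around 5.9 times

Rate gap = 4.7% − 2.1% = 2.6 points.
The ratio doubles every 70/2.6 ≈ 26.92 years.
69/26.92 ≈ 2.56 doublings → ratio ≈ 2^2.56 ≈ 5.9.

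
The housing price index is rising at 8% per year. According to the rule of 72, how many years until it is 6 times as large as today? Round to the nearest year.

At 8% it doubles every 72/8 ≈ 9.00 years.
6× is log₂ 6 ≈ 2.58 doublings, so ≈ 2.58 × 9.00 = 23 years.

≈ 23 years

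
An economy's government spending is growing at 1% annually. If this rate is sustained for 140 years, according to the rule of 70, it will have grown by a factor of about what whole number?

roughly 4 times

At 1% one doubling takes ≈ 70.00 years; 140 years is 2 of them, so ×4.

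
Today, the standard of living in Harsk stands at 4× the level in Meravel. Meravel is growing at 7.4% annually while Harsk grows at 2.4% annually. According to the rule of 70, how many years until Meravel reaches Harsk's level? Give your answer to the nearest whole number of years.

roughly 28 years

The growth-rate gap is 7.4% − 2.4% = 5 percentage points.
So the ratio between them halves every 70/5 ≈ 14.00 years.
A 4× gap closes after 2 halvings: 2 × 14.00 ≈ 28 years.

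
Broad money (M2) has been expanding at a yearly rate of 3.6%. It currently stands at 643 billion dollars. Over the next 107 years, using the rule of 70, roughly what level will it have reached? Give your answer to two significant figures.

It doubles every 70/3.6 ≈ 19.44 years, so 107 years is 5.50 doublings.
2^5.50 ≈ 45.25; 643 × 45.25 ≈ 29000 billion dollars.

approximately 29000 billion dollars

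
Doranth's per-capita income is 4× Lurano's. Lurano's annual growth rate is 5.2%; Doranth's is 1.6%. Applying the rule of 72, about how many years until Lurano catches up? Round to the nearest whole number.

What matters is the difference: 3.6 pp.
Rule of 72 on the gap: the ratio halves every 72/3.6 ≈ 20.00 years.
A 4× gap closes after 2 halvings: 2 × 20.00 ≈ 40 years.

≈ 40 years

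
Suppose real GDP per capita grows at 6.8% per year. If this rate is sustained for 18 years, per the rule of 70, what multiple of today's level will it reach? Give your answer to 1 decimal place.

≈ 3.4 times

Doubles every ≈ 10.29 years (70/6.8).
18 years is 1.75 doublings; 2^1.75 ≈ 3.4×.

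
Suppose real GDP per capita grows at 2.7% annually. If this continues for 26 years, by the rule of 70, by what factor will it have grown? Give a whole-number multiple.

≈ 2 times

70/2.7 ≈ 25.93 years per doubling.
26 years fits 1 doubling: 2^1 = 2.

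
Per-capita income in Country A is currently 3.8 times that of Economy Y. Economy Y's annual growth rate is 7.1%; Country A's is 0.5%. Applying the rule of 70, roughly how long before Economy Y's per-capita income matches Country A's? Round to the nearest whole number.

The growth-rate gap is 7.1% − 0.5% = 6.6 percentage points.
So the ratio between them halves every 70/6.6 ≈ 10.61 years.
A 3.8 times gap takes log₂(3.8) ≈ 1.93 halvings to close: 1.93 × 10.61 ≈ 20 years.

≈ 20 years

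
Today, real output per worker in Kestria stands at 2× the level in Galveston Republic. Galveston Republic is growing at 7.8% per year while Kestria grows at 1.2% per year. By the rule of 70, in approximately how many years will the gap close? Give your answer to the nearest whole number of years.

around 11 years

Galveston Republic gains on Kestria at 7.8% − 1.2% = 6.6 points a year.
At that relative rate the gap halves every 70/6.6 ≈ 10.61 years.
A 2× gap closes after 1 halving: 1 × 10.61 ≈ 11 years.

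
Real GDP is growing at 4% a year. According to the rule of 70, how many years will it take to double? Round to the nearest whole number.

70/4 ≈ 17.50, so it doubles roughly every 18 years.

around 18 years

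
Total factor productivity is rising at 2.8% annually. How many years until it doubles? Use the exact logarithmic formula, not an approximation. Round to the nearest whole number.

25 years

t = ln(2) / ln(1 + 0.028) = 0.6931 / 0.027615 ≈ 25.10.
≈ 25 years.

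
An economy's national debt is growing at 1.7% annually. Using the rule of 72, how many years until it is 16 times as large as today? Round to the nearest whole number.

At 1.7% it doubles every 72/1.7 ≈ 42.35 years.
16 = 2^4, so 4 doublings → 169 years.

around 169 years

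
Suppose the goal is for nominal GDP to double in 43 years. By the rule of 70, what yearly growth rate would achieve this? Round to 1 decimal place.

about 1.6%

70 / 43 ≈ 1.63, so about 1.6% per year.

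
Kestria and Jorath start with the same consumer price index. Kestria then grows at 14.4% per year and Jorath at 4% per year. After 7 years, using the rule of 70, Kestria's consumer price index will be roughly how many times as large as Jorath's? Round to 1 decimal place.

Only the 10.4-point difference matters.
70/10.4 ≈ 6.73 years per doubling of the ratio; 7 years gives 1.04 doublings, so ≈ 2.1×.

approximately 2.1 times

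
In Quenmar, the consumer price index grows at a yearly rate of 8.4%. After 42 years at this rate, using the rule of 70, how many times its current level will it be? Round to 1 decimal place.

32.9 times

Doubling time ≈ 70/8.4 = 8.33 years.
42 years / 8.33 ≈ 5.04 doublings → factor 2^5.04 ≈ 32.9.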